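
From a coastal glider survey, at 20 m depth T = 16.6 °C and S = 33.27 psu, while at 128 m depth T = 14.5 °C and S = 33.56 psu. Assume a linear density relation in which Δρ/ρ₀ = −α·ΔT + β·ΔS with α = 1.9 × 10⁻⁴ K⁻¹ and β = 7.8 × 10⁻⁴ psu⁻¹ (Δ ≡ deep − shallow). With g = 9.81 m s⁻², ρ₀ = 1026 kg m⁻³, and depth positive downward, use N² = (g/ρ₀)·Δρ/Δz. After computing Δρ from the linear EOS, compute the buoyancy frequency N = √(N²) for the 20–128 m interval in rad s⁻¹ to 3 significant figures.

ΔT = -2.1 K, ΔS = +0.29 psu (deep − shallow).
Δρ/ρ₀ = −αΔT + βΔS = 3.99 × 10⁻⁴ + 2.262 × 10⁻⁴ = 6.252 × 10⁻⁴, so Δρ ≈ 0.6415 kg m⁻³.
N² = (g/ρ₀)·Δρ/Δz = g·(Δρ/ρ₀)/Δz = 9.81 × 6.252 × 10⁻⁴ / 108 = 5.6789 × 10⁻⁵ s⁻².
N = √(5.6789 × 10⁻⁵) = 7.5358 × 10⁻³ rad s⁻¹ ≈ 7.54 × 10⁻³ rad s⁻¹.

7.54 × 10⁻³ rad s⁻¹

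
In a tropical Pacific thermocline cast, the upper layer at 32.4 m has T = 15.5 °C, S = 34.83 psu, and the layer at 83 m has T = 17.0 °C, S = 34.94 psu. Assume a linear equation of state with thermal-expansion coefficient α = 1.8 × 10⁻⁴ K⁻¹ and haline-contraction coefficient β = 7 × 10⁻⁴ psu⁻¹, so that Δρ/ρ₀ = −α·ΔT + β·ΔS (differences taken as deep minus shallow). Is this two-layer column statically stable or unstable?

unstable

ΔT = 17.0 − 15.5 = +1.5 K and ΔS = 34.94 − 34.83 = +0.11 psu (deep − shallow).
−αΔT = -2.70 × 10⁻⁴; βΔS = 7.70 × 10⁻⁵; sum Δρ/ρ₀ = -1.93 × 10⁻⁴.
Δρ/ρ₀ < 0, so Δρ < 0: deeper water is lighter → statically unstable; the column would overturn.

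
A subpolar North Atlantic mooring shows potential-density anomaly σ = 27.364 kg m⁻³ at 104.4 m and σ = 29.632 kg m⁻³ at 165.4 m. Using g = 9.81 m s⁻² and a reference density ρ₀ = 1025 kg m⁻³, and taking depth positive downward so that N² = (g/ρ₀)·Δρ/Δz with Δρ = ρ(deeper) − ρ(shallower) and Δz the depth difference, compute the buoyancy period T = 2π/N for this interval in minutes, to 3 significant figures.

5.55 min

Δρ = 1029.632 − 1027.364 = 2.268 kg m⁻³ over Δz = 165.4 − 104.4 = 61 m.
N² = (9.81/1025) × (2.268/61) = 3.5584 × 10⁻⁴ s⁻².
N = √(3.5584 × 10⁻⁴) = 0.018864 rad s⁻¹, so T = 2π/N = 333.08 s = 5.5513 min ≈ 5.55 min.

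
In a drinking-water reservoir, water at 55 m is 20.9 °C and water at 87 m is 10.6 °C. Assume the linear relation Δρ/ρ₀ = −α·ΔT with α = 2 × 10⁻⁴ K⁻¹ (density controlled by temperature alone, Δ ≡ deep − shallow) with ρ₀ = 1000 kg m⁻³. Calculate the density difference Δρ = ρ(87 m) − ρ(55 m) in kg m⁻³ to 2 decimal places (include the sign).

+2.06 kg m⁻³

ΔT = -10.3 K, Δρ/ρ₀ = −αΔT = 2.06 × 10⁻³.
Δρ = 1000 × (2.06 × 10⁻³) = +2.06 kg m⁻³.
Positive Δρ: denser below, stable.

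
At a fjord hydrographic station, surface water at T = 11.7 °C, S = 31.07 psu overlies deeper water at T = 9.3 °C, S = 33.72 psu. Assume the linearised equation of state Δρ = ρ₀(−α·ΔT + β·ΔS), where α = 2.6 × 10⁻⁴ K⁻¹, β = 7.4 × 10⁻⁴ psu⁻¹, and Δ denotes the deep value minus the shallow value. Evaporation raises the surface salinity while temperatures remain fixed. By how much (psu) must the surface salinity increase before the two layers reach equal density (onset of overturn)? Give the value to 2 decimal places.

Neutral buoyancy requires −α(T_deep − T_surf) + β(S_deep − S_surf′) = 0.
S_surf′ = S_deep − (α/β)·ΔT = 33.72 − (2.6 × 10⁻⁴/7.4 × 10⁻⁴)·(-2.4) = 34.5632 psu.
Increase required: 34.5632 − 31.07 = 3.4932 psu.

3.49 psu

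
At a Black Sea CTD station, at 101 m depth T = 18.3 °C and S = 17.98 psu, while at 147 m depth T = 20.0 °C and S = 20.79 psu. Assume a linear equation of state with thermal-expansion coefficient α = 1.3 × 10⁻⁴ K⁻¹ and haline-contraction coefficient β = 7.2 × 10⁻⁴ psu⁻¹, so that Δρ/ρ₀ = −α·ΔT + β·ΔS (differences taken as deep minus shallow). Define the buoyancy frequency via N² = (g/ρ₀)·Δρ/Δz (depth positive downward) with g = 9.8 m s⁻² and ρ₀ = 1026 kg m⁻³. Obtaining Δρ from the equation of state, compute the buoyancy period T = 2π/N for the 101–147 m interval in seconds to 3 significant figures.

321 s

ΔT = +1.7 K, ΔS = +2.81 psu (deep − shallow).
Δρ/ρ₀ = −αΔT + βΔS = -2.21 × 10⁻⁴ + 2.0232 × 10⁻³ = 1.8022 × 10⁻³, so Δρ ≈ 1.849 kg m⁻³.
N² = (g/ρ₀)·Δρ/Δz = g·(Δρ/ρ₀)/Δz = 9.8 × 1.8022 × 10⁻³ / 46 = 3.8395 × 10⁻⁴ s⁻².
N = √(3.8395 × 10⁻⁴) = 0.019595 rad s⁻¹ → T = 2π/N = 320.65 s ≈ 321 s.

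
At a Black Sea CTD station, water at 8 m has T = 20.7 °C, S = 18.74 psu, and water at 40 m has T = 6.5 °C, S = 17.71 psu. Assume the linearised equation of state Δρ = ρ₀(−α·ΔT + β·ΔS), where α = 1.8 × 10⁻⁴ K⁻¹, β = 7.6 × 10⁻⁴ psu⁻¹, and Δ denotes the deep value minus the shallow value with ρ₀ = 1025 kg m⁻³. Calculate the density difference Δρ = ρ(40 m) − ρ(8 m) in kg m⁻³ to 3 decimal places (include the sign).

ΔT = -14.2 K, ΔS = -1.03 psu (deep − shallow).
Δρ/ρ₀ = −(1.8 × 10⁻⁴)(-14.2) + (7.6 × 10⁻⁴)(-1.03) = 1.7732 × 10⁻³.
Δρ = 1025 × (1.7732 × 10⁻³) = +1.818 kg m⁻³.
Positive Δρ: denser below, stable.

+1.818 kg m⁻³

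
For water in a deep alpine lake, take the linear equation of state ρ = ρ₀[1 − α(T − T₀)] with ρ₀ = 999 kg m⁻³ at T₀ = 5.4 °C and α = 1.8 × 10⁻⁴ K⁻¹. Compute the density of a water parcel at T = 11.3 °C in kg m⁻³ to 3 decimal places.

T − T₀ = +5.9 K.
Bracket = 1 − α·(+5.9) = 1 + (-1.062 × 10⁻³) = 0.9989380.
ρ = 999 × 0.9989380 = 997.939 kg m⁻³.

997.939 kg m⁻³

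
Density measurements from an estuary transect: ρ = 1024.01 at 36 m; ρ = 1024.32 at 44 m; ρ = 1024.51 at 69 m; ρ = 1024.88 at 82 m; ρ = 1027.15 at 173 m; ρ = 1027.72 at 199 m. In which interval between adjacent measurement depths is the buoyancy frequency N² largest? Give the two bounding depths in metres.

Compute the density gradient over each adjacent pair:
  36–44 m: Δρ/Δz = 0.31/8 = 0.039 kg m⁻⁴
  44–69 m: Δρ/Δz = 0.19/25 = 7.6 × 10⁻³ kg m⁻⁴
  69–82 m: Δρ/Δz = 0.37/13 = 0.028 kg m⁻⁴
  82–173 m: Δρ/Δz = 2.27/91 = 0.025 kg m⁻⁴
  173–199 m: Δρ/Δz = 0.57/26 = 0.022 kg m⁻⁴
The largest gradient is in the 36–44 m interval — the pycnocline.

36–44 m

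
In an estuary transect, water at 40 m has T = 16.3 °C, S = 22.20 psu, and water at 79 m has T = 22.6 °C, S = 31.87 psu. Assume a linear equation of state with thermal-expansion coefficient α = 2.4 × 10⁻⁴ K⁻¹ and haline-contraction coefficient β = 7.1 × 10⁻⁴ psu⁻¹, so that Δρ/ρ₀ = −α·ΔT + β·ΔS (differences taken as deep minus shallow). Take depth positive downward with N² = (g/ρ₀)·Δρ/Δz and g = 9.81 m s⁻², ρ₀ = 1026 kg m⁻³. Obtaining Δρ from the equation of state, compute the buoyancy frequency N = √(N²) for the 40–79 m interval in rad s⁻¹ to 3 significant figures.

0.0367 rad s⁻¹

ΔT = +6.3 K, ΔS = +9.67 psu (deep − shallow).
Δρ/ρ₀ = −αΔT + βΔS = -1.512 × 10⁻³ + 6.8657 × 10⁻³ = 5.3537 × 10⁻³, so Δρ ≈ 5.493 kg m⁻³.
N² = (g/ρ₀)·Δρ/Δz = g·(Δρ/ρ₀)/Δz = 9.81 × 5.3537 × 10⁻³ / 39 = 1.3467 × 10⁻³ s⁻².
N = √(1.3467 × 10⁻³) = 0.036697 rad s⁻¹ ≈ 0.0367 rad s⁻¹.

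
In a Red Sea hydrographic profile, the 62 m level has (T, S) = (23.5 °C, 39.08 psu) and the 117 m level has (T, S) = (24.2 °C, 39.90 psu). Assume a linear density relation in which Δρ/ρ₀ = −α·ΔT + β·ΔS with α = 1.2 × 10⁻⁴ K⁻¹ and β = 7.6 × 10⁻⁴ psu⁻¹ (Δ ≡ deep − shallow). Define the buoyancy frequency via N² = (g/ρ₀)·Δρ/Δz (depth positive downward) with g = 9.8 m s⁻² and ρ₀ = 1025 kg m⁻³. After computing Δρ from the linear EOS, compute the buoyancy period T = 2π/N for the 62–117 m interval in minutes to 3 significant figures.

10.7 min

ΔT = +0.7 K, ΔS = +0.82 psu (deep − shallow).
Δρ/ρ₀ = −αΔT + βΔS = -8.40 × 10⁻⁵ + 6.232 × 10⁻⁴ = 5.392 × 10⁻⁴, so Δρ ≈ 0.5527 kg m⁻³.
N² = (g/ρ₀)·Δρ/Δz = g·(Δρ/ρ₀)/Δz = 9.8 × 5.392 × 10⁻⁴ / 55 = 9.6076 × 10⁻⁵ s⁻².
N = √(9.6076 × 10⁻⁵) = 9.8018 × 10⁻³ rad s⁻¹ → T = 2π/N = 641.02 s = 10.684 min ≈ 10.7 min.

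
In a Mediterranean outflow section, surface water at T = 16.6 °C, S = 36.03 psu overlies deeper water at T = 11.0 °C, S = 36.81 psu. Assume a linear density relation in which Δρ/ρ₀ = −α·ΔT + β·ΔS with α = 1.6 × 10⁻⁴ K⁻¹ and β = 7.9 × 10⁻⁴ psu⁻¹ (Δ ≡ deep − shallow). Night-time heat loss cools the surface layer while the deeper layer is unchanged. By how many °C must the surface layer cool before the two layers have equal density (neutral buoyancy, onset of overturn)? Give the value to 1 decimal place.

Neutral buoyancy requires Δρ = 0, i.e. −α(T_deep − T_surf′) + β(S_deep − S_surf) = 0.
T_surf′ = T_deep − (β/α)·ΔS = 11.0 − (7.9 × 10⁻⁴/1.6 × 10⁻⁴)·(+0.78) = 7.149 °C.
Cooling required: 16.6 − (7.149) = 9.451 °C.

9.5 °C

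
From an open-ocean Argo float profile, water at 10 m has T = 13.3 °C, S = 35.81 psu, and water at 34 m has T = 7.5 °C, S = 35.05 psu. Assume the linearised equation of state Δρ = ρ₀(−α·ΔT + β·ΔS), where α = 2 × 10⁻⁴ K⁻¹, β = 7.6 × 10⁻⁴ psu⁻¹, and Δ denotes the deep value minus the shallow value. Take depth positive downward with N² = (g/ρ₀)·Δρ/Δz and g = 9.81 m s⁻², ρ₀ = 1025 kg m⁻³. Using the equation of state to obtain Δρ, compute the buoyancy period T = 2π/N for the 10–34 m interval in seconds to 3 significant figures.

407 s

ΔT = -5.8 K, ΔS = -0.76 psu (deep − shallow).
Δρ/ρ₀ = −αΔT + βΔS = 1.16 × 10⁻³ − 5.776 × 10⁻⁴ = 5.824 × 10⁻⁴, so Δρ ≈ 0.5970 kg m⁻³.
N² = (g/ρ₀)·Δρ/Δz = g·(Δρ/ρ₀)/Δz = 9.81 × 5.824 × 10⁻⁴ / 24 = 2.3806 × 10⁻⁴ s⁻².
N = √(2.3806 × 10⁻⁴) = 0.015429 rad s⁻¹ → T = 2π/N = 407.23 s ≈ 407 s.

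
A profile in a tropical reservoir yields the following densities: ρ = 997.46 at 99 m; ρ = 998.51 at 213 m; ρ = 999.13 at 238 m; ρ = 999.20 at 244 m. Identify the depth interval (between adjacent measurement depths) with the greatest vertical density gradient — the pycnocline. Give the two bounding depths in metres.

Compute the density gradient over each adjacent pair:
  99–213 m: Δρ/Δz = 1.05/114 = 9.2 × 10⁻³ kg m⁻⁴
  213–238 m: Δρ/Δz = 0.62/25 = 0.025 kg m⁻⁴
  238–244 m: Δρ/Δz = 0.07/6 = 0.012 kg m⁻⁴
The largest gradient is in the 213–238 m interval — the pycnocline.

213–238 m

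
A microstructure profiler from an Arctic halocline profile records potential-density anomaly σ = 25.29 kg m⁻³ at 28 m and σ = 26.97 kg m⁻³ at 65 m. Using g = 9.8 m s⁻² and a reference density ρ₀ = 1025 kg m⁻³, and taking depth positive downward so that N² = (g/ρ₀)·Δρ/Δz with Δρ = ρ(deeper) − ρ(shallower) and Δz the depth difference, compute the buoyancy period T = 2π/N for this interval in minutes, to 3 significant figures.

5.03 min

Δρ = 1026.97 − 1025.29 = 1.68 kg m⁻³ over Δz = 65 − 28 = 37 m.
N² = (9.8/1025) × (1.68/37) = 4.3412 × 10⁻⁴ s⁻².
N = √(4.3412 × 10⁻⁴) = 0.020836 rad s⁻¹, so T = 2π/N = 301.55 s = 5.0258 min ≈ 5.03 min.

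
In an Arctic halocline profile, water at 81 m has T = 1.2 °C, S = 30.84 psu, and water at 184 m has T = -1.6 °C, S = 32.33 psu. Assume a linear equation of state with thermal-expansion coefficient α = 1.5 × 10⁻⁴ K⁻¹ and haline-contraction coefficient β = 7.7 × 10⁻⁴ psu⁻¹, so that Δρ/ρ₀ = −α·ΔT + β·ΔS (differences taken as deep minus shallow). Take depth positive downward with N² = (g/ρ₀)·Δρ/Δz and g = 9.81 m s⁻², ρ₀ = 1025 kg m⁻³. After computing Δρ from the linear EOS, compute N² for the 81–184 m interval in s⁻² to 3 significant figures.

1.49 × 10⁻⁴ s⁻²

ΔT = -2.8 K, ΔS = +1.49 psu (deep − shallow).
Δρ/ρ₀ = −αΔT + βΔS = 4.20 × 10⁻⁴ + 1.1473 × 10⁻³ = 1.5673 × 10⁻³, so Δρ ≈ 1.606 kg m⁻³.
N² = (g/ρ₀)·Δρ/Δz = g·(Δρ/ρ₀)/Δz = 9.81 × 1.5673 × 10⁻³ / 103 = 1.4927 × 10⁻⁴ s⁻² ≈ 1.49 × 10⁻⁴ s⁻².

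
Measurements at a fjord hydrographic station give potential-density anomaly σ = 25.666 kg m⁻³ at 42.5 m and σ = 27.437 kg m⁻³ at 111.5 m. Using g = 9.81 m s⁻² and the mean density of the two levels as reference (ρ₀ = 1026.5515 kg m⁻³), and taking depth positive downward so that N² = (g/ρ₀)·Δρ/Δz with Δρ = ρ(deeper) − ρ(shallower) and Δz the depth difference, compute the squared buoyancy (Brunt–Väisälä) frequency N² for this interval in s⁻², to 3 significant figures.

2.45 × 10⁻⁴ s⁻²

Δρ = 1027.437 − 1025.666 = 1.771 kg m⁻³ over Δz = 111.5 − 42.5 = 69 m.
N² = (9.81/1026.5515) × (1.771/69) = 2.4528 × 10⁻⁴ s⁻² ≈ 2.45 × 10⁻⁴ s⁻².
A positive N² confirms static stability across the interval.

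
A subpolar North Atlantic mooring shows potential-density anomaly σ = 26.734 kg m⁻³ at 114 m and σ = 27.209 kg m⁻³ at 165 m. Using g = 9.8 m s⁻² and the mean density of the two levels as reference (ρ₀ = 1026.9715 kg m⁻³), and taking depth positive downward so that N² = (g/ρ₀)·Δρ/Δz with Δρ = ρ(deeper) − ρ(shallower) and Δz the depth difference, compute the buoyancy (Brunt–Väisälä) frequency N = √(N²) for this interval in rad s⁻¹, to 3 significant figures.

9.43 × 10⁻³ rad s⁻¹

Δρ = 1027.209 − 1026.734 = 0.475 kg m⁻³ over Δz = 165 − 114 = 51 m.
N² = (9.8/1026.9715) × (0.475/51) = 8.8877 × 10⁻⁵ s⁻².
N = √(8.8877 × 10⁻⁵) = 9.4275 × 10⁻³ rad s⁻¹ ≈ 9.43 × 10⁻³ rad s⁻¹.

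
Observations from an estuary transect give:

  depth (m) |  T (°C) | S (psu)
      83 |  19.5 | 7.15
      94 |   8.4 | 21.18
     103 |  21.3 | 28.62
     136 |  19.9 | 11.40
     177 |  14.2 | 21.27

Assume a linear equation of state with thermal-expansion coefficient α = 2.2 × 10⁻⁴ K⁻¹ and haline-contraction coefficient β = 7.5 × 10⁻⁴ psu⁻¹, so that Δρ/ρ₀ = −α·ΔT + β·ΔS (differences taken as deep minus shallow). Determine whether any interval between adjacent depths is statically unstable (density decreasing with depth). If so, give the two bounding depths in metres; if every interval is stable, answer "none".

Evaluate Δρ/ρ₀ = −αΔT + βΔS across each adjacent pair:
  83–94 m: −αΔT+βΔS = −(2.2 × 10⁻⁴)(-11.1)+(7.5 × 10⁻⁴)(+14.03) = 0.013 → stable
  94–103 m: −αΔT+βΔS = −(2.2 × 10⁻⁴)(+12.9)+(7.5 × 10⁻⁴)(+7.44) = 2.7 × 10⁻³ → stable
  103–136 m: −αΔT+βΔS = −(2.2 × 10⁻⁴)(-1.4)+(7.5 × 10⁻⁴)(-17.22) = -0.013 → UNSTABLE
  136–177 m: −αΔT+βΔS = −(2.2 × 10⁻⁴)(-5.7)+(7.5 × 10⁻⁴)(+9.87) = 8.7 × 10⁻³ → stable
The 103–136 m interval has Δρ < 0: lighter water underlies denser water.

103–136 m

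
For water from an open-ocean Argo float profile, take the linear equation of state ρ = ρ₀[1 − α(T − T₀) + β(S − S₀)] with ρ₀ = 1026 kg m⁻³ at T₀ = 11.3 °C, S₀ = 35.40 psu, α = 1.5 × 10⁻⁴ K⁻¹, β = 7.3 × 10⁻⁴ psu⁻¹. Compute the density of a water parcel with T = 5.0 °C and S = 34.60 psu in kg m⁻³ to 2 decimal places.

1026.37 kg m⁻³

T − T₀ = -6.3 K, S − S₀ = -0.80 psu.
Bracket = 1 − α·(-6.3) + β·(-0.80) = 1 + (3.61 × 10⁻⁴) = 1.0003610.
ρ = 1026 × 1.0003610 = 1026.37 kg m⁻³.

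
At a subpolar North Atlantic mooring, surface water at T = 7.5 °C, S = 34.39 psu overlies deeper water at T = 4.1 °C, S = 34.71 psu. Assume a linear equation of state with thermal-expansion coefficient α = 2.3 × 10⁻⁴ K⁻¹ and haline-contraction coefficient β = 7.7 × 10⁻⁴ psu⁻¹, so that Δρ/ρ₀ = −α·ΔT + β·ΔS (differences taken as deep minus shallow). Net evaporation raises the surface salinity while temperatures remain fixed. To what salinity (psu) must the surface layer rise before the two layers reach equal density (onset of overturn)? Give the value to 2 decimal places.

35.73 psu

Neutral buoyancy requires −α(T_deep − T_surf) + β(S_deep − S_surf′) = 0.
S_surf′ = S_deep − (α/β)·ΔT = 34.71 − (2.3 × 10⁻⁴/7.7 × 10⁻⁴)·(-3.4) = 35.7256 psu.
Increase required: 35.7256 − 34.39 = 1.3356 psu.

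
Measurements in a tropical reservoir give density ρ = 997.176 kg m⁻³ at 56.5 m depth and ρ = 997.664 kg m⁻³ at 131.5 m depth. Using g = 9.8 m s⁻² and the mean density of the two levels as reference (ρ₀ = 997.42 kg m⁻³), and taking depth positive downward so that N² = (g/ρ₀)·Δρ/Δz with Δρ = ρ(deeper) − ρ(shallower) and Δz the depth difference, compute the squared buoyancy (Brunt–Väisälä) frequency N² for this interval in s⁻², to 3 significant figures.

6.39 × 10⁻⁵ s⁻²

Δρ = 997.664 − 997.176 = 0.488 kg m⁻³ over Δz = 131.5 − 56.5 = 75 m.
N² = (9.8/997.42) × (0.488/75) = 6.3930 × 10⁻⁵ s⁻² ≈ 6.39 × 10⁻⁵ s⁻².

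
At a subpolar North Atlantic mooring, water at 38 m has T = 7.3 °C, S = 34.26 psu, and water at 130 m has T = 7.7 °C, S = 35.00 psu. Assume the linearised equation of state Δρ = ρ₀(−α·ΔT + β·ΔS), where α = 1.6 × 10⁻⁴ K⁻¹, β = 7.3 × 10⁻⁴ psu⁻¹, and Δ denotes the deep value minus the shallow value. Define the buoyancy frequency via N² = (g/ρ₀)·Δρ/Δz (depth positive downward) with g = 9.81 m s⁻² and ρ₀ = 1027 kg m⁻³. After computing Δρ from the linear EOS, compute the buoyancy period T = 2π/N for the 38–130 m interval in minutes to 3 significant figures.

ΔT = +0.4 K, ΔS = +0.74 psu (deep − shallow).
Δρ/ρ₀ = −αΔT + βΔS = -6.40 × 10⁻⁵ + 5.402 × 10⁻⁴ = 4.762 × 10⁻⁴, so Δρ ≈ 0.4891 kg m⁻³.
N² = (g/ρ₀)·Δρ/Δz = g·(Δρ/ρ₀)/Δz = 9.81 × 4.762 × 10⁻⁴ / 92 = 5.0777 × 10⁻⁵ s⁻².
N = √(5.0777 × 10⁻⁵) = 7.1258 × 10⁻³ rad s⁻¹ → T = 2π/N = 881.75 s = 14.696 min ≈ 14.7 min.

14.7 min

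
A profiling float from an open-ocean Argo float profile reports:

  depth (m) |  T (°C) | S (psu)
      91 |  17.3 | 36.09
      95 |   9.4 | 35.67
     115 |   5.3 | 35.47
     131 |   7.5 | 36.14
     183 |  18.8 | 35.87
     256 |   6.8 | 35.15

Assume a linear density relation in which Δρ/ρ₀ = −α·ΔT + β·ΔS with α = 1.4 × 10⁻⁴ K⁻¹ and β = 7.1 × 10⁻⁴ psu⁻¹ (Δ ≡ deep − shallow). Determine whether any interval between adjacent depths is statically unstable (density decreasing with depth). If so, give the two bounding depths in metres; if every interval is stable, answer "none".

Evaluate Δρ/ρ₀ = −αΔT + βΔS across each adjacent pair:
  91–95 m: −αΔT+βΔS = −(1.4 × 10⁻⁴)(-7.9)+(7.1 × 10⁻⁴)(-0.42) = 8.1 × 10⁻⁴ → stable
  95–115 m: −αΔT+βΔS = −(1.4 × 10⁻⁴)(-4.1)+(7.1 × 10⁻⁴)(-0.20) = 4.3 × 10⁻⁴ → stable
  115–131 m: −αΔT+βΔS = −(1.4 × 10⁻⁴)(+2.2)+(7.1 × 10⁻⁴)(+0.67) = 1.7 × 10⁻⁴ → stable
  131–183 m: −αΔT+βΔS = −(1.4 × 10⁻⁴)(+11.3)+(7.1 × 10⁻⁴)(-0.27) = -1.8 × 10⁻³ → UNSTABLE
  183–256 m: −αΔT+βΔS = −(1.4 × 10⁻⁴)(-12.0)+(7.1 × 10⁻⁴)(-0.72) = 1.2 × 10⁻³ → stable
The 131–183 m interval has Δρ < 0: lighter water underlies denser water.

131–183 m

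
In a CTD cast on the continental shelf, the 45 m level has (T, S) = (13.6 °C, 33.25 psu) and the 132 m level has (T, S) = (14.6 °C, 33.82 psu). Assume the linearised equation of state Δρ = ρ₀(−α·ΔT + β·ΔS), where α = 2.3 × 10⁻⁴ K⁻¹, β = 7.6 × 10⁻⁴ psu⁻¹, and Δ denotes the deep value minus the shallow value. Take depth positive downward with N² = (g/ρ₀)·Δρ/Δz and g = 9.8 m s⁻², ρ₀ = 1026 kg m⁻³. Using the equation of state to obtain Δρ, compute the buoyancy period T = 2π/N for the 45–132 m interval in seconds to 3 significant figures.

1.31 × 10³ s

ΔT = +1.0 K, ΔS = +0.57 psu (deep − shallow).
Δρ/ρ₀ = −αΔT + βΔS = -2.30 × 10⁻⁴ + 4.332 × 10⁻⁴ = 2.032 × 10⁻⁴, so Δρ ≈ 0.2085 kg m⁻³.
N² = (g/ρ₀)·Δρ/Δz = g·(Δρ/ρ₀)/Δz = 9.8 × 2.032 × 10⁻⁴ / 87 = 2.2889 × 10⁻⁵ s⁻².
N = √(2.2889 × 10⁻⁵) = 4.7842 × 10⁻³ rad s⁻¹ → T = 2π/N = 1.3133 × 10³ s ≈ 1.31 × 10³ s.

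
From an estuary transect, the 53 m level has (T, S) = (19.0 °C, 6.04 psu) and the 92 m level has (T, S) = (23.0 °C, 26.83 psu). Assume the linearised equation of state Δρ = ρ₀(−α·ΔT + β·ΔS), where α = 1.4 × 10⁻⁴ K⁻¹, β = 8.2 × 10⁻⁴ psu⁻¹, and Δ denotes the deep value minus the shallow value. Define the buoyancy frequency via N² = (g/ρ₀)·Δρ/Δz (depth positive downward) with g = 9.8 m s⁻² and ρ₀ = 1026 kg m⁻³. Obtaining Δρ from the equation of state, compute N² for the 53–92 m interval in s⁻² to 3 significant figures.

4.14 × 10⁻³ s⁻²

ΔT = +4.0 K, ΔS = +20.79 psu (deep − shallow).
Δρ/ρ₀ = −αΔT + βΔS = -5.60 × 10⁻⁴ + 0.0170478 = 0.0164878, so Δρ ≈ 16.92 kg m⁻³.
N² = (g/ρ₀)·Δρ/Δz = g·(Δρ/ρ₀)/Δz = 9.8 × 0.0164878 / 39 = 4.1431 × 10⁻³ s⁻² ≈ 4.14 × 10⁻³ s⁻².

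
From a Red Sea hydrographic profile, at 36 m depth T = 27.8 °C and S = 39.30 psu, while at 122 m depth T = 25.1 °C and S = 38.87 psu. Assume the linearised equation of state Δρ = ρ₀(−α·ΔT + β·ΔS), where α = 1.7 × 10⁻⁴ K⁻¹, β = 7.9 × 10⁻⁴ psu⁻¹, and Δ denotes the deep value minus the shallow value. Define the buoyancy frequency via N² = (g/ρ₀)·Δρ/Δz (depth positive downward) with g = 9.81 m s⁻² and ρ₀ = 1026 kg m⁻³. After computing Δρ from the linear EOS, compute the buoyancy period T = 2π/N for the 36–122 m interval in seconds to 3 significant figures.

1.70 × 10³ s

ΔT = -2.7 K, ΔS = -0.43 psu (deep − shallow).
Δρ/ρ₀ = −αΔT + βΔS = 4.59 × 10⁻⁴ − 3.397 × 10⁻⁴ = 1.193 × 10⁻⁴, so Δρ ≈ 0.1224 kg m⁻³.
N² = (g/ρ₀)·Δρ/Δz = g·(Δρ/ρ₀)/Δz = 9.81 × 1.193 × 10⁻⁴ / 86 = 1.3609 × 10⁻⁵ s⁻².
N = √(1.3609 × 10⁻⁵) = 3.6890 × 10⁻³ rad s⁻¹ → T = 2π/N = 1.7032 × 10³ s ≈ 1.70 × 10³ s.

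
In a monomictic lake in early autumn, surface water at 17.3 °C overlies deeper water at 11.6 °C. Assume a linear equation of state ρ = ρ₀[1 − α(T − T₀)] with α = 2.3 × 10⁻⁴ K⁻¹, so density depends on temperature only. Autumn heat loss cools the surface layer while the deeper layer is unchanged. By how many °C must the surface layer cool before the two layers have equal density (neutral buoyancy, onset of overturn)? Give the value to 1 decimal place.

5.7 °C

With temperature the only control, equal density requires T_surf′ = T_deep.
T_surf′ = 11.6 °C.
Cooling required: 17.3 − 11.6 = 5.7 °C.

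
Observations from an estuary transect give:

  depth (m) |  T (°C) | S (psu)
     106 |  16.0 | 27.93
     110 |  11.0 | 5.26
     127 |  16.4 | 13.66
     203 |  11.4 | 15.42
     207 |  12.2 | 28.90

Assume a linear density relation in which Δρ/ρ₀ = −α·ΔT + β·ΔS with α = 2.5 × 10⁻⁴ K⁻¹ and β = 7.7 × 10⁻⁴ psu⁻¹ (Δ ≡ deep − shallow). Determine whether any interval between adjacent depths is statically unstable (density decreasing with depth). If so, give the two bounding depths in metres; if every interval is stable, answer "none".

106–110 m

Evaluate Δρ/ρ₀ = −αΔT + βΔS across each adjacent pair:
  106–110 m: −αΔT+βΔS = −(2.5 × 10⁻⁴)(-5.0)+(7.7 × 10⁻⁴)(-22.67) = -0.016 → UNSTABLE
  110–127 m: −αΔT+βΔS = −(2.5 × 10⁻⁴)(+5.4)+(7.7 × 10⁻⁴)(+8.40) = 5.1 × 10⁻³ → stable
  127–203 m: −αΔT+βΔS = −(2.5 × 10⁻⁴)(-5.0)+(7.7 × 10⁻⁴)(+1.76) = 2.6 × 10⁻³ → stable
  203–207 m: −αΔT+βΔS = −(2.5 × 10⁻⁴)(+0.8)+(7.7 × 10⁻⁴)(+13.48) = 0.010 → stable
The 106–110 m interval has Δρ < 0: lighter water underlies denser water.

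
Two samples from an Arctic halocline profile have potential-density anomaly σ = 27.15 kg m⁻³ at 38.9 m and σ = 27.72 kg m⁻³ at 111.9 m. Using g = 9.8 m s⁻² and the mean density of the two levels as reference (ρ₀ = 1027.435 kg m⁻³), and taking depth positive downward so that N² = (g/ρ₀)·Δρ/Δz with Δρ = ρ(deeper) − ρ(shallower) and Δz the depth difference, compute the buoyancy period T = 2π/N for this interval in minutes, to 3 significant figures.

Δρ = 1027.72 − 1027.15 = 0.57 kg m⁻³ over Δz = 111.9 − 38.9 = 73 m.
N² = (9.8/1027.435) × (0.57/73) = 7.4477 × 10⁻⁵ s⁻².
N = √(7.4477 × 10⁻⁵) = 8.6300 × 10⁻³ rad s⁻¹, so T = 2π/N = 728.06 s = 12.134 min ≈ 12.1 min.

12.1 min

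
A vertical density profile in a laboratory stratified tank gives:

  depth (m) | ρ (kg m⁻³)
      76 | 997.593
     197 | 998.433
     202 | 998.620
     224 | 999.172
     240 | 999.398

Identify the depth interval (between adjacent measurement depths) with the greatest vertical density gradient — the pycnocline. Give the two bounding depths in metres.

197–202 m

Compute the density gradient over each adjacent pair:
  76–197 m: Δρ/Δz = 0.840/121 = 6.9 × 10⁻³ kg m⁻⁴
  197–202 m: Δρ/Δz = 0.187/5 = 0.037 kg m⁻⁴
  202–224 m: Δρ/Δz = 0.552/22 = 0.025 kg m⁻⁴
  224–240 m: Δρ/Δz = 0.226/16 = 0.014 kg m⁻⁴
The largest gradient is in the 197–202 m interval — the pycnocline.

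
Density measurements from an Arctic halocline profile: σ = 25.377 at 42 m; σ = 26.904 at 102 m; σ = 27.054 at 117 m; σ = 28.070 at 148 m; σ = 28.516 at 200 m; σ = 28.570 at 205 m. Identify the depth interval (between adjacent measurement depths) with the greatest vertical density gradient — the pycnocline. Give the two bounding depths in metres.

Compute the density gradient over each adjacent pair:
  42–102 m: Δρ/Δz = 1.527/60 = 0.025 kg m⁻⁴
  102–117 m: Δρ/Δz = 0.150/15 = 0.010 kg m⁻⁴
  117–148 m: Δρ/Δz = 1.016/31 = 0.033 kg m⁻⁴
  148–200 m: Δρ/Δz = 0.446/52 = 8.6 × 10⁻³ kg m⁻⁴
  200–205 m: Δρ/Δz = 0.054/5 = 0.011 kg m⁻⁴
The largest gradient is in the 117–148 m interval — the pycnocline.

117–148 m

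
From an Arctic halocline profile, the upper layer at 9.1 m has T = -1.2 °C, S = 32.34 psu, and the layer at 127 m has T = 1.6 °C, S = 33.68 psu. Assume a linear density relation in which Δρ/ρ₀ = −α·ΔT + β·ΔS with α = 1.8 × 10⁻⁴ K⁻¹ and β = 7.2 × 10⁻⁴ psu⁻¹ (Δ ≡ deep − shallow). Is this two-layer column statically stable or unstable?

stable

ΔT = 1.6 − -1.2 = +2.8 K and ΔS = 33.68 − 32.34 = +1.34 psu (deep − shallow).
−αΔT = -5.04 × 10⁻⁴; βΔS = 9.648 × 10⁻⁴; sum Δρ/ρ₀ = 4.608 × 10⁻⁴.
Δρ/ρ₀ > 0, so Δρ > 0: deeper water is denser → statically stable.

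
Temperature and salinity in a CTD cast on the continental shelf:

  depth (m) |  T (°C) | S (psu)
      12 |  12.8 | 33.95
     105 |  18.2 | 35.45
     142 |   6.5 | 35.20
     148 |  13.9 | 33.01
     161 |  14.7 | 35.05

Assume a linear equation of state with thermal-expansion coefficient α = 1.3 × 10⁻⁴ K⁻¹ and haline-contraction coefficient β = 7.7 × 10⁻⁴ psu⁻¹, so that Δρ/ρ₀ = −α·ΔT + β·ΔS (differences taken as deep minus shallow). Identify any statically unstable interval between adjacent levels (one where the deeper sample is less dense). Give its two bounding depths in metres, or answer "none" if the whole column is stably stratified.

Evaluate Δρ/ρ₀ = −αΔT + βΔS across each adjacent pair:
  12–105 m: −αΔT+βΔS = −(1.3 × 10⁻⁴)(+5.4)+(7.7 × 10⁻⁴)(+1.50) = 4.5 × 10⁻⁴ → stable
  105–142 m: −αΔT+βΔS = −(1.3 × 10⁻⁴)(-11.7)+(7.7 × 10⁻⁴)(-0.25) = 1.3 × 10⁻³ → stable
  142–148 m: −αΔT+βΔS = −(1.3 × 10⁻⁴)(+7.4)+(7.7 × 10⁻⁴)(-2.19) = -2.6 × 10⁻³ → UNSTABLE
  148–161 m: −αΔT+βΔS = −(1.3 × 10⁻⁴)(+0.8)+(7.7 × 10⁻⁴)(+2.04) = 1.5 × 10⁻³ → stable
The 142–148 m interval has Δρ < 0: lighter water underlies denser water.

142–148 m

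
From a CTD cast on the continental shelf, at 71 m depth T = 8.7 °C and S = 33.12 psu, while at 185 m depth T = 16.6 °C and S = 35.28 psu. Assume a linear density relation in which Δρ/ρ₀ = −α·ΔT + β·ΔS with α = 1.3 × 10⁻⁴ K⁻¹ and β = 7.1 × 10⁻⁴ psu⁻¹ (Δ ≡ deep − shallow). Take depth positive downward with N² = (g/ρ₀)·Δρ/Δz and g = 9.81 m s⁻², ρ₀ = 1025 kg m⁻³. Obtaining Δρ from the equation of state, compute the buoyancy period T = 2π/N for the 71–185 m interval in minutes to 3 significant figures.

15.9 min

ΔT = +7.9 K, ΔS = +2.16 psu (deep − shallow).
Δρ/ρ₀ = −αΔT + βΔS = -1.027 × 10⁻³ + 1.5336 × 10⁻³ = 5.066 × 10⁻⁴, so Δρ ≈ 0.5193 kg m⁻³.
N² = (g/ρ₀)·Δρ/Δz = g·(Δρ/ρ₀)/Δz = 9.81 × 5.066 × 10⁻⁴ / 114 = 4.3594 × 10⁻⁵ s⁻².
N = √(4.3594 × 10⁻⁵) = 6.6026 × 10⁻³ rad s⁻¹ → T = 2π/N = 951.62 s = 15.860 min ≈ 15.9 min.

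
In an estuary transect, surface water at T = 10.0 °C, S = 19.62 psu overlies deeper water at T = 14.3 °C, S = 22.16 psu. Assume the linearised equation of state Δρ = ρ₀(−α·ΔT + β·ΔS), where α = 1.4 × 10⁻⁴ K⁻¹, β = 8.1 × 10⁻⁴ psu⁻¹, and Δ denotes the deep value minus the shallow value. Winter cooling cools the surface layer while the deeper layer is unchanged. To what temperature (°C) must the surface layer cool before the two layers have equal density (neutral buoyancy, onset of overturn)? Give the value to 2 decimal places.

Neutral buoyancy requires Δρ = 0, i.e. −α(T_deep − T_surf′) + β(S_deep − S_surf) = 0.
T_surf′ = T_deep − (β/α)·ΔS = 14.3 − (8.1 × 10⁻⁴/1.4 × 10⁻⁴)·(+2.54) = -0.3957 °C.
Cooling required: 10.0 − (-0.3957) = 10.3957 °C.

-0.40 °C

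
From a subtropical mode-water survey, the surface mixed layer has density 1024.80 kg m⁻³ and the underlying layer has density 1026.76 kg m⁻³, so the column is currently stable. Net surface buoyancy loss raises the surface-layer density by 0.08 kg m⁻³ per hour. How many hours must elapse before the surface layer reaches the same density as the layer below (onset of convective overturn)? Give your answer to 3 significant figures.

24.5 hours

Density deficit of the surface layer: 1026.76 − 1024.80 = 1.96 kg m⁻³.
Required change = 1.96 / 0.08 = 24.5 hours.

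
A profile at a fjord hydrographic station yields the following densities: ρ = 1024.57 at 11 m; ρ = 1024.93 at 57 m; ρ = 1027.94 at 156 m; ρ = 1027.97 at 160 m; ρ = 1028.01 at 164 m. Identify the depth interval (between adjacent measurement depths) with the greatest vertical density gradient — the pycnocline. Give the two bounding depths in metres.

57–156 m

Compute the density gradient over each adjacent pair:
  11–57 m: Δρ/Δz = 0.36/46 = 7.8 × 10⁻³ kg m⁻⁴
  57–156 m: Δρ/Δz = 3.01/99 = 0.030 kg m⁻⁴
  156–160 m: Δρ/Δz = 0.03/4 = 7.5 × 10⁻³ kg m⁻⁴
  160–164 m: Δρ/Δz = 0.04/4 = 0.010 kg m⁻⁴
The largest gradient is in the 57–156 m interval — the pycnocline.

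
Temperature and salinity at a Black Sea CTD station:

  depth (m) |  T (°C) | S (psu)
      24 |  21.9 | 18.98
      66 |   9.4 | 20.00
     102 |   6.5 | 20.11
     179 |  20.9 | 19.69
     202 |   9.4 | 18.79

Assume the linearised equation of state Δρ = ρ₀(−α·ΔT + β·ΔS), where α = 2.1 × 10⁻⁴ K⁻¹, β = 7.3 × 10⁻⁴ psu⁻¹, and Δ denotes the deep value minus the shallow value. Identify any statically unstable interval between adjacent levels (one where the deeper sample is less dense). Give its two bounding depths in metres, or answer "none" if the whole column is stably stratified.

102–179 m

Evaluate Δρ/ρ₀ = −αΔT + βΔS across each adjacent pair:
  24–66 m: −αΔT+βΔS = −(2.1 × 10⁻⁴)(-12.5)+(7.3 × 10⁻⁴)(+1.02) = 3.4 × 10⁻³ → stable
  66–102 m: −αΔT+βΔS = −(2.1 × 10⁻⁴)(-2.9)+(7.3 × 10⁻⁴)(+0.11) = 6.9 × 10⁻⁴ → stable
  102–179 m: −αΔT+βΔS = −(2.1 × 10⁻⁴)(+14.4)+(7.3 × 10⁻⁴)(-0.42) = -3.3 × 10⁻³ → UNSTABLE
  179–202 m: −αΔT+βΔS = −(2.1 × 10⁻⁴)(-11.5)+(7.3 × 10⁻⁴)(-0.90) = 1.8 × 10⁻³ → stable
The 102–179 m interval has Δρ < 0: lighter water underlies denser water.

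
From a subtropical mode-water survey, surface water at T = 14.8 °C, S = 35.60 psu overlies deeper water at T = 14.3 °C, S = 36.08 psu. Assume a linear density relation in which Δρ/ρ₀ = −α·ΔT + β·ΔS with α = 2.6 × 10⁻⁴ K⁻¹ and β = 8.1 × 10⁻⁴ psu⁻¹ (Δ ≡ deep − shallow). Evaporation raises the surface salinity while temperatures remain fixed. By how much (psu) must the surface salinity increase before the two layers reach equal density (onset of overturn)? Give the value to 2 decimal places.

Neutral buoyancy requires −α(T_deep − T_surf) + β(S_deep − S_surf′) = 0.
S_surf′ = S_deep − (α/β)·ΔT = 36.08 − (2.6 × 10⁻⁴/8.1 × 10⁻⁴)·(-0.5) = 36.2405 psu.
Increase required: 36.2405 − 35.60 = 0.6405 psu.

0.64 psu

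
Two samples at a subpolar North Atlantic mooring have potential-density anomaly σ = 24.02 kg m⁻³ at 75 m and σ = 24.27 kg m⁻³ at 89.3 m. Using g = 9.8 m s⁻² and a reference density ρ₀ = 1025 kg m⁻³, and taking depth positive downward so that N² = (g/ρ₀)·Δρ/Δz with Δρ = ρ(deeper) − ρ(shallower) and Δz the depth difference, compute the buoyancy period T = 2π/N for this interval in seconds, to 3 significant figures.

486 s

Δρ = 1024.27 − 1024.02 = 0.25 kg m⁻³ over Δz = 89.3 − 75 = 14.3 m.
N² = (9.8/1025) × (0.25/14.3) = 1.6715 × 10⁻⁴ s⁻².
N = √(1.6715 × 10⁻⁴) = 0.012929 rad s⁻¹, so T = 2π/N = 485.98 s ≈ 486 s.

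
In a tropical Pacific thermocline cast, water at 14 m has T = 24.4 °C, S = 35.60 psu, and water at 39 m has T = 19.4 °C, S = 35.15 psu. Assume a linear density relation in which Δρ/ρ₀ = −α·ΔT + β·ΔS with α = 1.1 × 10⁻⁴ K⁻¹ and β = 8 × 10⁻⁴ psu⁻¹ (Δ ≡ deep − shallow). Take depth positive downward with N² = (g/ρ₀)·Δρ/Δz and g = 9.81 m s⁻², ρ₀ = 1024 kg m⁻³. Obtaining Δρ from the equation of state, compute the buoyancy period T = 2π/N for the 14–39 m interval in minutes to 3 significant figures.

12.1 min

ΔT = -5.0 K, ΔS = -0.45 psu (deep − shallow).
Δρ/ρ₀ = −αΔT + βΔS = 5.50 × 10⁻⁴ − 3.60 × 10⁻⁴ = 1.90 × 10⁻⁴, so Δρ ≈ 0.1946 kg m⁻³.
N² = (g/ρ₀)·Δρ/Δz = g·(Δρ/ρ₀)/Δz = 9.81 × 1.90 × 10⁻⁴ / 25 = 7.4556 × 10⁻⁵ s⁻².
N = √(7.4556 × 10⁻⁵) = 8.6346 × 10⁻³ rad s⁻¹ → T = 2π/N = 727.68 s = 12.128 min ≈ 12.1 min.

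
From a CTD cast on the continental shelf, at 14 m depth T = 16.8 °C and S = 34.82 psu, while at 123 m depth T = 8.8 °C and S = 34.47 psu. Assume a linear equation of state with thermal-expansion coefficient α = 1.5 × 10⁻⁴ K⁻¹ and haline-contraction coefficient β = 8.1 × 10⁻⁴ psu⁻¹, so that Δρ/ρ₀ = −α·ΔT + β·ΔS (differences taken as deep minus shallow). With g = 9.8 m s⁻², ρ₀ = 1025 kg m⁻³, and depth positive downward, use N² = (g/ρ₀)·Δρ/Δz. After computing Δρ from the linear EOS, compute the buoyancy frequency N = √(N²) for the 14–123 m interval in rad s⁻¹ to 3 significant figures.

ΔT = -8.0 K, ΔS = -0.35 psu (deep − shallow).
Δρ/ρ₀ = −αΔT + βΔS = 1.20 × 10⁻³ − 2.835 × 10⁻⁴ = 9.165 × 10⁻⁴, so Δρ ≈ 0.9394 kg m⁻³.
N² = (g/ρ₀)·Δρ/Δz = g·(Δρ/ρ₀)/Δz = 9.8 × 9.165 × 10⁻⁴ / 109 = 8.2401 × 10⁻⁵ s⁻².
N = √(8.2401 × 10⁻⁵) = 9.0775 × 10⁻³ rad s⁻¹ ≈ 9.08 × 10⁻³ rad s⁻¹.

9.08 × 10⁻³ rad s⁻¹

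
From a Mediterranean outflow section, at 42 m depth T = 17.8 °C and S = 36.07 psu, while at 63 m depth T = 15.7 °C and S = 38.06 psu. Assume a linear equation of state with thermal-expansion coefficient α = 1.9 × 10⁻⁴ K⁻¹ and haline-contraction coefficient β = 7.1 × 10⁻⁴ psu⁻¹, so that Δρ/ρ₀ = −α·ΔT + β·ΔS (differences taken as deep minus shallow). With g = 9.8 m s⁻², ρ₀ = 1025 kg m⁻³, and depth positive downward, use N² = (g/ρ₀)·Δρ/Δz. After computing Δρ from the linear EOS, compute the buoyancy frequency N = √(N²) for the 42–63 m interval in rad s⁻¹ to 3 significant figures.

ΔT = -2.1 K, ΔS = +1.99 psu (deep − shallow).
Δρ/ρ₀ = −αΔT + βΔS = 3.99 × 10⁻⁴ + 1.4129 × 10⁻³ = 1.8119 × 10⁻³, so Δρ ≈ 1.857 kg m⁻³.
N² = (g/ρ₀)·Δρ/Δz = g·(Δρ/ρ₀)/Δz = 9.8 × 1.8119 × 10⁻³ / 21 = 8.4555 × 10⁻⁴ s⁻².
N = √(8.4555 × 10⁻⁴) = 0.029078 rad s⁻¹ ≈ 0.0291 rad s⁻¹.

0.0291 rad s⁻¹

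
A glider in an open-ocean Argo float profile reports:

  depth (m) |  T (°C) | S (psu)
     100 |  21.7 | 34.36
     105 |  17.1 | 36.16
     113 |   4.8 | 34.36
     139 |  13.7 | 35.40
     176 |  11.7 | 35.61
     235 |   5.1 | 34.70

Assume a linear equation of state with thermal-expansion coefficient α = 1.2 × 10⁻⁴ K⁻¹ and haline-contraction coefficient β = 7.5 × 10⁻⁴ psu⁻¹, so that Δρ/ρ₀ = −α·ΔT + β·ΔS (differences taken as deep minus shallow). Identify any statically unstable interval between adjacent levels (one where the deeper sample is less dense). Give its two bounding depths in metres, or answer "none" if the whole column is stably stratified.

Evaluate Δρ/ρ₀ = −αΔT + βΔS across each adjacent pair:
  100–105 m: −αΔT+βΔS = −(1.2 × 10⁻⁴)(-4.6)+(7.5 × 10⁻⁴)(+1.80) = 1.9 × 10⁻³ → stable
  105–113 m: −αΔT+βΔS = −(1.2 × 10⁻⁴)(-12.3)+(7.5 × 10⁻⁴)(-1.80) = 1.3 × 10⁻⁴ → stable
  113–139 m: −αΔT+βΔS = −(1.2 × 10⁻⁴)(+8.9)+(7.5 × 10⁻⁴)(+1.04) = -2.9 × 10⁻⁴ → UNSTABLE
  139–176 m: −αΔT+βΔS = −(1.2 × 10⁻⁴)(-2.0)+(7.5 × 10⁻⁴)(+0.21) = 4.0 × 10⁻⁴ → stable
  176–235 m: −αΔT+βΔS = −(1.2 × 10⁻⁴)(-6.6)+(7.5 × 10⁻⁴)(-0.91) = 1.1 × 10⁻⁴ → stable
The 113–139 m interval has Δρ < 0: lighter water underlies denser water.

113–139 m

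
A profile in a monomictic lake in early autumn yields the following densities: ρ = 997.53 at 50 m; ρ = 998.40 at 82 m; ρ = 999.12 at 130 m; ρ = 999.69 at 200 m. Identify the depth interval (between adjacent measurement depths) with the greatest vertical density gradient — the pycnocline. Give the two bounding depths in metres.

50–82 m

Compute the density gradient over each adjacent pair:
  50–82 m: Δρ/Δz = 0.87/32 = 0.027 kg m⁻⁴
  82–130 m: Δρ/Δz = 0.72/48 = 0.015 kg m⁻⁴
  130–200 m: Δρ/Δz = 0.57/70 = 8.1 × 10⁻³ kg m⁻⁴
The largest gradient is in the 50–82 m interval — the pycnocline.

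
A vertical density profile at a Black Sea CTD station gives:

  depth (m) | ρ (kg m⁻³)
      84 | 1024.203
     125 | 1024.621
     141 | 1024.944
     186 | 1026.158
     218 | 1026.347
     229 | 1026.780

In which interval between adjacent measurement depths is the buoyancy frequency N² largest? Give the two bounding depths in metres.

Compute the density gradient over each adjacent pair:
  84–125 m: Δρ/Δz = 0.418/41 = 0.010 kg m⁻⁴
  125–141 m: Δρ/Δz = 0.323/16 = 0.020 kg m⁻⁴
  141–186 m: Δρ/Δz = 1.214/45 = 0.027 kg m⁻⁴
  186–218 m: Δρ/Δz = 0.189/32 = 5.9 × 10⁻³ kg m⁻⁴
  218–229 m: Δρ/Δz = 0.433/11 = 0.039 kg m⁻⁴
The largest gradient is in the 218–229 m interval — the pycnocline.

218–229 m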